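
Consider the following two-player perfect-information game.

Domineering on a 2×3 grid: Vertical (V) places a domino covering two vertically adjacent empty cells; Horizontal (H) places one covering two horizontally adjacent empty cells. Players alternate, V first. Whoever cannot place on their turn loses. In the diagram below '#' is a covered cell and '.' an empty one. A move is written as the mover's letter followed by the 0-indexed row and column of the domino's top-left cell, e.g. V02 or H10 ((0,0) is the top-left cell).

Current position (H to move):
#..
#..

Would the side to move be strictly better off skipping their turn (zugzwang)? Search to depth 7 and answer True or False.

zugzwang(#../#.., H) = False

[#../#..] H move#1: H01:+1/###/#..*, H11:+1/#../###
[###/#..] end (terminal -1, V#2); searched #../#.. to 7
if H skipped the turn, V would face:
~ [#../#..] V move#1: V01:+1/##./##.*, V02:+1/#.#/#.#
~ [##./##.] end (terminal -1, H#2); searched #../#.. to 7
compare (H): move=+1 vs pass=-1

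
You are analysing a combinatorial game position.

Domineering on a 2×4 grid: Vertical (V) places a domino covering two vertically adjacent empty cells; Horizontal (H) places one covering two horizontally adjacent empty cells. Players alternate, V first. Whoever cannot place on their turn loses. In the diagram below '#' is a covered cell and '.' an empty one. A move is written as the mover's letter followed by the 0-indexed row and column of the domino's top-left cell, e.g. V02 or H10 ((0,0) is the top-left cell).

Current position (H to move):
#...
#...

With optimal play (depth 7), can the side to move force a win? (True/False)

ply 1, H at #.../#... | H01=+1→###./#...*; H02=+1→#.##/#...; H11=+1→#.../###.; H12=+1→#.../#.##
ply 2, V at ###./#... | V03=-1→####/#..#*
ply 3, H at ####/#..# | H11=+1→####/####*
ply 4: ####/#### is terminal -1 (V); from #.../#... depth 7

H winning at [#.../#...]: True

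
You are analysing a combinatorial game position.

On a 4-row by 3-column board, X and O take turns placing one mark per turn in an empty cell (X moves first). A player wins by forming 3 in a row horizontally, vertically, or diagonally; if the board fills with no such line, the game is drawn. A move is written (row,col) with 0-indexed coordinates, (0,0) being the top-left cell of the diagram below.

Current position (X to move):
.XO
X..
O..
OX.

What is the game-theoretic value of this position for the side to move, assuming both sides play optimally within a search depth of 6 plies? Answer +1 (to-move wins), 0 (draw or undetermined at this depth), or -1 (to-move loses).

p1 X@[.XO/X../O../OX.]: (0,0)[XXO/X../O../OX.]-1 (1,1)[.XO/XX./O../OX.]+1* (1,2)[.XO/X.X/O../OX.]-1 (2,1)[.XO/X../OX./OX.]-1 (2,2)[.XO/X../O.X/OX.]-1 (3,2)[.XO/X../O../OXX]-1
p2 O@[.XO/XX./O../OX.]: (0,0)[OXO/XX./O../OX.]-1* (1,2)[.XO/XXO/O../OX.]-1 (2,1)[.XO/XX./OO./OX.]-1 (2,2)[.XO/XX./O.O/OX.]-1 (3,2)[.XO/XX./O../OXO]-1
p3 X@[OXO/XX./O../OX.]: (1,2)[OXO/XXX/O../OX.]+1* (2,1)[OXO/XX./OX./OX.]+1 (2,2)[OXO/XX./O.X/OX.]+1 (3,2)[OXO/XX./O../OXX]+1
p4 O@[OXO/XXX/O../OX.] terminal -1; root [.XO/X../O../OX.] d6

value(.XO/X../O../OX., X) = +1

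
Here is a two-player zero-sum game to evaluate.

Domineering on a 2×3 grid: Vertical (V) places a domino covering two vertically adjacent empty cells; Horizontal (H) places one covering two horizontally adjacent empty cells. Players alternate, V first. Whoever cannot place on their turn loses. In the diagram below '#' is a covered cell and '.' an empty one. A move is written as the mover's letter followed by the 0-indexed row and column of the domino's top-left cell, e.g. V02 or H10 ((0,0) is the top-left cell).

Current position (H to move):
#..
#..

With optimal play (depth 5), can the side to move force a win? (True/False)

p1 H@[#../#..]: H01[###/#..]+1* H11[#../###]+1
p2 V@[###/#..] terminal -1; root [#../#..] d5

H winning at [#../#..]: True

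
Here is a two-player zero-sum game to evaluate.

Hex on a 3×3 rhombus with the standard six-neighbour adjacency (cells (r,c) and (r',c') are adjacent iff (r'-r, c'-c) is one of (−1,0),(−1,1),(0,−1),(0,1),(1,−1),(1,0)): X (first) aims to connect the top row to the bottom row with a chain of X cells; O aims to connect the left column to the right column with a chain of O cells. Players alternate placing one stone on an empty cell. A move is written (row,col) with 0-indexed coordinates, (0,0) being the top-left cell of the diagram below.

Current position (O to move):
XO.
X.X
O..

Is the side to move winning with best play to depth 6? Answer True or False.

O winning at [XO./X.X/O..]: False

[XO./X.X/O..] O move#1: (0,2):-1/XOO/X.X/O..*, (1,1):-1/XO./XOX/O.., (2,1):-1/XO./X.X/OO., (2,2):-1/XO./X.X/O.O
[XOO/X.X/O..] X move#2: (1,1):+1/XOO/XXX/O..*, (2,1):-1/XOO/X.X/OX., (2,2):-1/XOO/X.X/O.X
[XOO/XXX/O..] O move#3: (2,1):-1/XOO/XXX/OO.*, (2,2):-1/XOO/XXX/O.O
[XOO/XXX/OO.] X move#4: (2,2):+1/XOO/XXX/OOX*
[XOO/XXX/OOX] end (terminal -1, O#5); searched XO./X.X/O.. to 6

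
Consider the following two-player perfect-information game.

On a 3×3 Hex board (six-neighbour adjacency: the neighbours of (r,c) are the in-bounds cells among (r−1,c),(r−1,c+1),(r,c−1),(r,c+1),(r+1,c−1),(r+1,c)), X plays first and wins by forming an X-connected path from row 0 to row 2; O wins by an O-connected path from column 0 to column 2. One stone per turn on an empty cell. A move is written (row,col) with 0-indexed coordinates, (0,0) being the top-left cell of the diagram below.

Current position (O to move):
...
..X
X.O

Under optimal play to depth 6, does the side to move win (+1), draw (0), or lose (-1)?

[.../..X/X.O] O move#1: (0,0):-1/O../..X/X.O*, (0,1):-1/.O./..X/X.O, (0,2):-1/..O/..X/X.O, (1,0):-1/.../O.X/X.O, (1,1):-1/.../.OX/X.O, (2,1):-1/.../..X/XOO
[O../..X/X.O] X move#2: (0,1):+1/OX./..X/X.O*, (0,2):+1/O.X/..X/X.O, (1,0):+1/O../X.X/X.O, (1,1):+1/O../.XX/X.O, (2,1):+1/O../..X/XXO
[OX./..X/X.O] O move#3: (0,2):-1/OXO/..X/X.O*, (1,0):-1/OX./O.X/X.O, (1,1):-1/OX./.OX/X.O, (2,1):-1/OX./..X/XOO
[OXO/..X/X.O] X move#4: (1,0):+1/OXO/X.X/X.O*, (1,1):+1/OXO/.XX/X.O, (2,1):+1/OXO/..X/XXO
[OXO/X.X/X.O] end (terminal -1, O#5); searched .../..X/X.O to 6

value(.../..X/X.O, O) = -1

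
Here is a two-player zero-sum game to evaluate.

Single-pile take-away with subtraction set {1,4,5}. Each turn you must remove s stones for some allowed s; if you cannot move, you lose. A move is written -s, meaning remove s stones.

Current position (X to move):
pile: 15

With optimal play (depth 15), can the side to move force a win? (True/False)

ply 1, X at 15 | -1=-1→14; -4=-1→11; -5=+1→10*
ply 2, O at 10 | -1=-1→9*; -4=-1→6; -5=-1→5
ply 3, X at 9 | -1=+1→8*; -4=-1→5; -5=-1→4
ply 4, O at 8 | -1=-1→7*; -4=-1→4; -5=-1→3
ply 5, X at 7 | -1=-1→6; -4=-1→3; -5=+1→2*
ply 6, O at 2 | -1=-1→1*
ply 7, X at 1 | -1=+1→0*
ply 8: 0 is terminal -1 (O); from 15 depth 15

X winning at [15]: True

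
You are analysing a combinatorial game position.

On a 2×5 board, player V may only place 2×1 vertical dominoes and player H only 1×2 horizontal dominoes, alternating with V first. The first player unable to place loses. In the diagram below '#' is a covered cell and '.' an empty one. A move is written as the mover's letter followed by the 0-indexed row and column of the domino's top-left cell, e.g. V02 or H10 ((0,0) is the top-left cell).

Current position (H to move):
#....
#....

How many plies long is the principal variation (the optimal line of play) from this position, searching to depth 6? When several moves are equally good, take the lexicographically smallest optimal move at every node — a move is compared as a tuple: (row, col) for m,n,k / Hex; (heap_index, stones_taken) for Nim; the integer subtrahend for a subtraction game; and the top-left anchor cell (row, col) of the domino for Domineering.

PV length from [#..../#....]: 3 plies

[#..../#....] H move#1: H01:-1/###../#...., H02:+1/#.##./#....*, H03:-1/#..##/#...., H11:-1/#..../###.., H12:+1/#..../#.##., H13:-1/#..../#..##
[#.##./#....] V move#2: V01:-1/####./##...*, V04:-1/#.###/#...#
[####./##...] H move#3: H12:-1/####./####., H13:+1/####./##.##*
[####./##.##] end (terminal -1, V#4); searched #..../#.... to 6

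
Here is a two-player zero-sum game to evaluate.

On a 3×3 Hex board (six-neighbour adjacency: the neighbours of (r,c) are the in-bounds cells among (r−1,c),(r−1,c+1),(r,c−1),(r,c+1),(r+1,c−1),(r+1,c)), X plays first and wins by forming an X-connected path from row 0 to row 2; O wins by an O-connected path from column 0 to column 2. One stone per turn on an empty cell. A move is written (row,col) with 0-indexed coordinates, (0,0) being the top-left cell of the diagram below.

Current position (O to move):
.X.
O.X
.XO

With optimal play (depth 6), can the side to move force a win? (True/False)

[.X./O.X/.XO] O move#1: (0,0):-1/OX./O.X/.XO*, (0,2):-1/.XO/O.X/.XO, (1,1):-1/.X./OOX/.XO, (2,0):-1/.X./O.X/OXO
[OX./O.X/.XO] X move#2: (0,2):+1/OXX/O.X/.XO*, (1,1):+1/OX./OXX/.XO, (2,0):+1/OX./O.X/XXO
[OXX/O.X/.XO] end (terminal -1, O#3); searched .X./O.X/.XO to 6

O winning at [.X./O.X/.XO]: False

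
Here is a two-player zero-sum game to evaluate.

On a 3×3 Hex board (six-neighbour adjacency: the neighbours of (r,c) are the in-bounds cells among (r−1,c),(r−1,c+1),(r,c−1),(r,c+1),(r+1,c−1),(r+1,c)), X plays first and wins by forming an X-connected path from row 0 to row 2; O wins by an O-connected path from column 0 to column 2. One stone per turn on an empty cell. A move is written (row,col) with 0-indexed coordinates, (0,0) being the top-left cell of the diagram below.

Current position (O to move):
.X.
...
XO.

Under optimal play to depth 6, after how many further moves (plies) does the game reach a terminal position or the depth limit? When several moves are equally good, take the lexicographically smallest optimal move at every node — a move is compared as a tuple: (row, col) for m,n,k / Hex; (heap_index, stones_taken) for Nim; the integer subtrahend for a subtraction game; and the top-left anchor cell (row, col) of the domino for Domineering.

p1 O@[.X./.../XO.]: (0,0)[OX./.../XO.]-1* (0,2)[.XO/.../XO.]-1 (1,0)[.X./O../XO.]-1 (1,1)[.X./.O./XO.]-1 (1,2)[.X./..O/XO.]-1 (2,2)[.X./.../XOO]-1
p2 X@[OX./.../XO.]: (0,2)[OXX/.../XO.]+1* (1,0)[OX./X../XO.]+1 (1,1)[OX./.X./XO.]+1 (1,2)[OX./..X/XO.]+1 (2,2)[OX./.../XOX]+1
p3 O@[OXX/.../XO.]: (1,0)[OXX/O../XO.]-1* (1,1)[OXX/.O./XO.]-1 (1,2)[OXX/..O/XO.]-1 (2,2)[OXX/.../XOO]-1
p4 X@[OXX/O../XO.]: (1,1)[OXX/OX./XO.]+1* (1,2)[OXX/O.X/XO.]+1 (2,2)[OXX/O../XOX]+1
p5 O@[OXX/OX./XO.] terminal -1; root [.X./.../XO.] d6

PV length from [.X./.../XO.]: 4 plies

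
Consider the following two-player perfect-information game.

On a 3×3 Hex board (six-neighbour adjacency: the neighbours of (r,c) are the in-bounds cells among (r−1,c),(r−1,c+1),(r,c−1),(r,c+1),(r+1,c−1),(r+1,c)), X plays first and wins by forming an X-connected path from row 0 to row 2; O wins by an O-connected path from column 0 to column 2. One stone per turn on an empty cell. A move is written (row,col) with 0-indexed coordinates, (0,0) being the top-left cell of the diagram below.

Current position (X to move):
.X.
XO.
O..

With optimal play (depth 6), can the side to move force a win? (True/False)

[.X./XO./O..] X move#1: (0,0):-1/XX./XO./O..*, (0,2):-1/.XX/XO./O.., (1,2):-1/.X./XOX/O.., (2,1):-1/.X./XO./OX., (2,2):-1/.X./XO./O.X
[XX./XO./O..] O move#2: (0,2):+1/XXO/XO./O..*, (1,2):+1/XX./XOO/O.., (2,1):+1/XX./XO./OO., (2,2):+1/XX./XO./O.O
[XXO/XO./O..] end (terminal -1, X#3); searched .X./XO./O.. to 6

X winning at [.X./XO./O..]: False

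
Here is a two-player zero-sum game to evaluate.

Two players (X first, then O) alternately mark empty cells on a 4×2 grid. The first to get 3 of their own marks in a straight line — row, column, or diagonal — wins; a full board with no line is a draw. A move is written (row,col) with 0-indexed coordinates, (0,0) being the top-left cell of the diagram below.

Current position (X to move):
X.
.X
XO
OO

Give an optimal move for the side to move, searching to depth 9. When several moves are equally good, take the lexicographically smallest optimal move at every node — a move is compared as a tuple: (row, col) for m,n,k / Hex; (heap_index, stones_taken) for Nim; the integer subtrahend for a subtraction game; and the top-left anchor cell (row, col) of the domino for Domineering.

ply 1, X at X./.X/XO/OO | (0,1)=+0→XX/.X/XO/OO; (1,0)=+1→X./XX/XO/OO*
ply 2: X./XX/XO/OO is terminal -1 (O); from X./.X/XO/OO depth 9

X's best at [X./.X/XO/OO]: (1,0)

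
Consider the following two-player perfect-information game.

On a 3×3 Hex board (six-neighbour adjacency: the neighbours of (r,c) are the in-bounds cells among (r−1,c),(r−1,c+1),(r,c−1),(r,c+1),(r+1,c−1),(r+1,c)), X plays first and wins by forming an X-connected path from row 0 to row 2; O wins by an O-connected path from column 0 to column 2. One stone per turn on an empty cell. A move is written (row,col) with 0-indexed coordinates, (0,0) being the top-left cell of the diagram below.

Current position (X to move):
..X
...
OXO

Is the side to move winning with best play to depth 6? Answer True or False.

X winning at [..X/.../OXO]: True

p1 X@[..X/.../OXO]: (0,0)[X.X/.../OXO]+1* (0,1)[.XX/.../OXO]+1 (1,0)[..X/X../OXO]+1 (1,1)[..X/.X./OXO]+1 (1,2)[..X/..X/OXO]+1
p2 O@[X.X/.../OXO]: (0,1)[XOX/.../OXO]-1* (1,0)[X.X/O../OXO]-1 (1,1)[X.X/.O./OXO]-1 (1,2)[X.X/..O/OXO]-1
p3 X@[XOX/.../OXO]: (1,0)[XOX/X../OXO]+1* (1,1)[XOX/.X./OXO]+1 (1,2)[XOX/..X/OXO]+1
p4 O@[XOX/X../OXO]: (1,1)[XOX/XO./OXO]-1* (1,2)[XOX/X.O/OXO]-1
p5 X@[XOX/XO./OXO]: (1,2)[XOX/XOX/OXO]+1*
p6 O@[XOX/XOX/OXO] terminal -1; root [..X/.../OXO] d6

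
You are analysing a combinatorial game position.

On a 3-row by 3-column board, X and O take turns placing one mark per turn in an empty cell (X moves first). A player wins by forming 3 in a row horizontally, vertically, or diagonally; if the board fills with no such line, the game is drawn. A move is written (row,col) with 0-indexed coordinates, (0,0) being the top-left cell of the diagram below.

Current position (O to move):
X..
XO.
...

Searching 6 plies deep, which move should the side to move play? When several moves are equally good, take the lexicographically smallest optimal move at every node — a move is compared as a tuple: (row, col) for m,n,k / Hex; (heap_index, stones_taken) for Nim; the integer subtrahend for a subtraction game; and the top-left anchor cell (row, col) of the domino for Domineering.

[X../XO./...] O move#1: (0,1):-1/XO./XO./..., (0,2):-1/X.O/XO./..., (1,2):-1/X../XOO/..., (2,0):+0/X../XO./O..*, (2,1):-1/X../XO./.O., (2,2):-1/X../XO./..O
[X../XO./O..] X move#2: (0,1):-1/XX./XO./O.., (0,2):+0/X.X/XO./O..*, (1,2):-1/X../XOX/O.., (2,1):-1/X../XO./OX., (2,2):-1/X../XO./O.X
[X.X/XO./O..] O move#3: (0,1):+0/XOX/XO./O..*, (1,2):-1/X.X/XOO/O.., (2,1):-1/X.X/XO./OO., (2,2):-1/X.X/XO./O.O
[XOX/XO./O..] X move#4: (1,2):-1/XOX/XOX/O.., (2,1):+0/XOX/XO./OX.*, (2,2):-1/XOX/XO./O.X
[XOX/XO./OX.] O move#5: (1,2):+0/XOX/XOO/OX.*, (2,2):+0/XOX/XO./OXO
[XOX/XOO/OX.] X move#6: (2,2):+0/XOX/XOO/OXX*
[XOX/XOO/OXX] end (terminal +0, O#7); searched X../XO./... to 6

O's best at [X../XO./...]: (2,0)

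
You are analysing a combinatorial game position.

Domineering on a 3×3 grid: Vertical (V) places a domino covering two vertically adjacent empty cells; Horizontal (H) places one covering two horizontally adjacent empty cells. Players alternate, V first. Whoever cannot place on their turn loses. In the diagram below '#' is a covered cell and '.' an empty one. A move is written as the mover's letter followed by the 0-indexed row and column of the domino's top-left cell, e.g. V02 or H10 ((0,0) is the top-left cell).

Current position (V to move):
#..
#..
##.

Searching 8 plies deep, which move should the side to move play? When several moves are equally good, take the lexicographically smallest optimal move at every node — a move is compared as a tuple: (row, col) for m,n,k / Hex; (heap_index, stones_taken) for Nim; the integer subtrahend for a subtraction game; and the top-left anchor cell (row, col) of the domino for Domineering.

V's best at [#../#../##.]: V01

[#../#../##.] V move#1: V01:+1/##./##./##.*, V02:+1/#.#/#.#/##., V12:-1/#../#.#/###
[##./##./##.] end (terminal -1, H#2); searched #../#../##. to 8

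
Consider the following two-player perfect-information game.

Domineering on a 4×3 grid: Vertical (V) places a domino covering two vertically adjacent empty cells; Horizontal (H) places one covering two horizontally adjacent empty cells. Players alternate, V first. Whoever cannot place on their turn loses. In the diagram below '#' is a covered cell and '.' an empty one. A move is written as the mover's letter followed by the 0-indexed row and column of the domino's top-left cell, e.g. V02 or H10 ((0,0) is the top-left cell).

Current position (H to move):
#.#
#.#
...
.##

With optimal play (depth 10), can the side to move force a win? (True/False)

H winning at [#.#/#.#/.../.##]: False

[#.#/#.#/.../.##] H move#1: H20:-1/#.#/#.#/##./.##*, H21:-1/#.#/#.#/.##/.##
[#.#/#.#/##./.##] V move#2: V01:+1/###/###/##./.##*
[###/###/##./.##] end (terminal -1, H#3); searched #.#/#.#/.../.## to 10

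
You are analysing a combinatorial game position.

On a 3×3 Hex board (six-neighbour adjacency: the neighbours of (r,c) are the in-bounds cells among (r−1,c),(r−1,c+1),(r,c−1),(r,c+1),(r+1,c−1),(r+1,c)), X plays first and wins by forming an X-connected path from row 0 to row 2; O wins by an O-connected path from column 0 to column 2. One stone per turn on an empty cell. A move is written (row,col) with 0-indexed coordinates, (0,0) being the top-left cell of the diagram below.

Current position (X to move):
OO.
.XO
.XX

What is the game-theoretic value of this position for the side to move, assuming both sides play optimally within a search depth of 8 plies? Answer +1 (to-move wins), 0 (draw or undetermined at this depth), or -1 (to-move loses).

p1 X@[OO./.XO/.XX]: (0,2)[OOX/.XO/.XX]+1* (1,0)[OO./XXO/.XX]-1 (2,0)[OO./.XO/XXX]-1
p2 O@[OOX/.XO/.XX] terminal -1; root [OO./.XO/.XX] d8

value(OO./.XO/.XX, X) = +1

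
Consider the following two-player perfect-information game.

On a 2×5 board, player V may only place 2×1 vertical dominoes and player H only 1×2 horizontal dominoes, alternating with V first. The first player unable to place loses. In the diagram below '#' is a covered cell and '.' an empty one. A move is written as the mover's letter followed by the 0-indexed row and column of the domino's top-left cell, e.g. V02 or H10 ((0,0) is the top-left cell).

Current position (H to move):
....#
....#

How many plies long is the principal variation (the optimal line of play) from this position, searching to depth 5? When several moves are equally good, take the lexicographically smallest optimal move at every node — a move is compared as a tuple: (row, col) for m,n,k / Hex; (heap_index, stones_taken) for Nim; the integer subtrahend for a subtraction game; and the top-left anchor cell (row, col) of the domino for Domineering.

PV length from [....#/....#]: 3 plies

ply 1, H at ....#/....# | H00=-1→##..#/....#; H01=+1→.##.#/....#*; H02=-1→..###/....#; H10=-1→....#/##..#; H11=+1→....#/.##.#; H12=-1→....#/..###
ply 2, V at .##.#/....# | V00=-1→###.#/#...#*; V03=-1→.####/...##
ply 3, H at ###.#/#...# | H11=-1→###.#/###.#; H12=+1→###.#/#.###*
ply 4: ###.#/#.### is terminal -1 (V); from ....#/....# depth 5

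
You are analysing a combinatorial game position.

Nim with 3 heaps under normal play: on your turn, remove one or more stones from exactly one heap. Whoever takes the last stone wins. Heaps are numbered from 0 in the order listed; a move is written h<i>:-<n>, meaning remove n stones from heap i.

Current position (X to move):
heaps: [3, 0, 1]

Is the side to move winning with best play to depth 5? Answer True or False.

ply 1, X at (3,0,1) | h0:-1=-1→(2,0,1); h0:-2=+1→(1,0,1)*; h0:-3=-1→(0,0,1); h2:-1=-1→(3,0,0)
ply 2, O at (1,0,1) | h0:-1=-1→(0,0,1)*; h2:-1=-1→(1,0,0)
ply 3, X at (0,0,1) | h2:-1=+1→(0,0,0)*
ply 4: (0,0,0) is terminal -1 (O); from (3,0,1) depth 5

X winning at [(3,0,1)]: True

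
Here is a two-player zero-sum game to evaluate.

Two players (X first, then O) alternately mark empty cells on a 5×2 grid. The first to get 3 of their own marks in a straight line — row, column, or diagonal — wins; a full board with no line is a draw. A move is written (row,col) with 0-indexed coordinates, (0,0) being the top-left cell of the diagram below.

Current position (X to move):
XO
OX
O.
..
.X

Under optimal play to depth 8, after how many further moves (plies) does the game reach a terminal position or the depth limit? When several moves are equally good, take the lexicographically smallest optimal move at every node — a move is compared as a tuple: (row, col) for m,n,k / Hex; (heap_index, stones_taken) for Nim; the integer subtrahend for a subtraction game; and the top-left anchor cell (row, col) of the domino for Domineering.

ply 1, X at XO/OX/O./../.X | (2,1)=-1→XO/OX/OX/../.X; (3,0)=+0→XO/OX/O./X./.X*; (3,1)=-1→XO/OX/O./.X/.X; (4,0)=-1→XO/OX/O./../XX
ply 2, O at XO/OX/O./X./.X | (2,1)=+0→XO/OX/OO/X./.X*; (3,1)=+0→XO/OX/O./XO/.X; (4,0)=+0→XO/OX/O./X./OX
ply 3, X at XO/OX/OO/X./.X | (3,1)=+0→XO/OX/OO/XX/.X*; (4,0)=+0→XO/OX/OO/X./XX
ply 4, O at XO/OX/OO/XX/.X | (4,0)=+0→XO/OX/OO/XX/OX*
ply 5: XO/OX/OO/XX/OX is terminal +0 (X); from XO/OX/O./../.X depth 8

PV length from [XO/OX/O./../.X]: 4 plies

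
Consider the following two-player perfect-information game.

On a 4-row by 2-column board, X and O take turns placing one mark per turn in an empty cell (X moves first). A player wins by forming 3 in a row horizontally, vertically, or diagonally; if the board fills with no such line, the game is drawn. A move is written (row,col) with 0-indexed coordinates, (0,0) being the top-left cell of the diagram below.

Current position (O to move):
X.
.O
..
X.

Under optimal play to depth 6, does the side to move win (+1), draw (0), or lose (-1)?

value(X./.O/../X., O) = +1

ply 1, O at X./.O/../X. | (0,1)=+0→XO/.O/../X.; (1,0)=+0→X./OO/../X.; (2,0)=+0→X./.O/O./X.; (2,1)=+1→X./.O/.O/X.*; (3,1)=+0→X./.O/../XO
ply 2, X at X./.O/.O/X. | (0,1)=-1→XX/.O/.O/X.*; (1,0)=-1→X./XO/.O/X.; (2,0)=-1→X./.O/XO/X.; (3,1)=-1→X./.O/.O/XX
ply 3, O at XX/.O/.O/X. | (1,0)=+0→XX/OO/.O/X.; (2,0)=+0→XX/.O/OO/X.; (3,1)=+1→XX/.O/.O/XO*
ply 4: XX/.O/.O/XO is terminal -1 (X); from X./.O/../X. depth 6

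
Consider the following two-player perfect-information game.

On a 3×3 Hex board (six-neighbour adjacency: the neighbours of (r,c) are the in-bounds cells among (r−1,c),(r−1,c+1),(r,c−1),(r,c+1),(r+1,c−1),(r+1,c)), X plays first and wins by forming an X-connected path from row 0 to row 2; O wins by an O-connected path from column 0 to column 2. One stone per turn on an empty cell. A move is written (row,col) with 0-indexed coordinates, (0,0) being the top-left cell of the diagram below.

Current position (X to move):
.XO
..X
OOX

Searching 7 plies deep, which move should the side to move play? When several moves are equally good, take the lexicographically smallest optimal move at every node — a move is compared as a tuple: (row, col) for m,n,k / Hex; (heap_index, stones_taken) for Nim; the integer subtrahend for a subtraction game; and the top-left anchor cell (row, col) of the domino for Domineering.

p1 X@[.XO/..X/OOX]: (0,0)[XXO/..X/OOX]-1 (1,0)[.XO/X.X/OOX]-1 (1,1)[.XO/.XX/OOX]+1*
p2 O@[.XO/.XX/OOX] terminal -1; root [.XO/..X/OOX] d7

X's best at [.XO/..X/OOX]: (1,1)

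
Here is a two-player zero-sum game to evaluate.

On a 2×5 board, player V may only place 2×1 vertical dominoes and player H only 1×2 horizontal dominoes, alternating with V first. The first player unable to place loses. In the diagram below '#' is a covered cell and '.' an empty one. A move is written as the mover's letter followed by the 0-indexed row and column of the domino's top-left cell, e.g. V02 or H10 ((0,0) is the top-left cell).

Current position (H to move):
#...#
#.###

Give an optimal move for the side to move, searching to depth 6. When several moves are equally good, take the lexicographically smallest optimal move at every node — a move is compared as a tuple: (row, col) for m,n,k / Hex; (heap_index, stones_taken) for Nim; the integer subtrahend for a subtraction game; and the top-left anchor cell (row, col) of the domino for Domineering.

ply 1, H at #...#/#.### | H01=+1→###.#/#.###*; H02=-1→#.###/#.###
ply 2: ###.#/#.### is terminal -1 (V); from #...#/#.### depth 6

H's best at [#...#/#.###]: H01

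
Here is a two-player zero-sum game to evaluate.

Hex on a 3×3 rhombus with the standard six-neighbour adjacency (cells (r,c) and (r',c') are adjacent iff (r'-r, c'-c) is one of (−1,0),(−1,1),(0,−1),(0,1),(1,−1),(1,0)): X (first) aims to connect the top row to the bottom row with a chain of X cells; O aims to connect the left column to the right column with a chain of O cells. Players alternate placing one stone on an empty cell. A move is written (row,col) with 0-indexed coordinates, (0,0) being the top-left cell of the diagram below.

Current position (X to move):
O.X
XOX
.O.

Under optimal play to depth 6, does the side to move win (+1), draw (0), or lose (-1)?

value(O.X/XOX/.O., X) = +1

ply 1, X at O.X/XOX/.O. | (0,1)=+1→OXX/XOX/.O.*; (2,0)=+1→O.X/XOX/XO.; (2,2)=+1→O.X/XOX/.OX
ply 2, O at OXX/XOX/.O. | (2,0)=-1→OXX/XOX/OO.*; (2,2)=-1→OXX/XOX/.OO
ply 3, X at OXX/XOX/OO. | (2,2)=+1→OXX/XOX/OOX*
ply 4: OXX/XOX/OOX is terminal -1 (O); from O.X/XOX/.O. depth 6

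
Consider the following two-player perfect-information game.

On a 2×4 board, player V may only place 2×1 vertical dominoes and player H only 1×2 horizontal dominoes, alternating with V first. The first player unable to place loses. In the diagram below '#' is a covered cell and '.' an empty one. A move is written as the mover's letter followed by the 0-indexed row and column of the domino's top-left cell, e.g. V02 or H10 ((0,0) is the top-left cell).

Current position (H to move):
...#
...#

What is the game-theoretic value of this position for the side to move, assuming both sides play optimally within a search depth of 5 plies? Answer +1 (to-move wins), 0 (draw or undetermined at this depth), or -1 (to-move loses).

ply 1, H at ...#/...# | H00=+1→##.#/...#*; H01=+1→.###/...#; H10=+1→...#/##.#; H11=+1→...#/.###
ply 2, V at ##.#/...# | V02=-1→####/..##*
ply 3, H at ####/..## | H10=+1→####/####*
ply 4: ####/#### is terminal -1 (V); from ...#/...# depth 5

value(...#/...#, H) = +1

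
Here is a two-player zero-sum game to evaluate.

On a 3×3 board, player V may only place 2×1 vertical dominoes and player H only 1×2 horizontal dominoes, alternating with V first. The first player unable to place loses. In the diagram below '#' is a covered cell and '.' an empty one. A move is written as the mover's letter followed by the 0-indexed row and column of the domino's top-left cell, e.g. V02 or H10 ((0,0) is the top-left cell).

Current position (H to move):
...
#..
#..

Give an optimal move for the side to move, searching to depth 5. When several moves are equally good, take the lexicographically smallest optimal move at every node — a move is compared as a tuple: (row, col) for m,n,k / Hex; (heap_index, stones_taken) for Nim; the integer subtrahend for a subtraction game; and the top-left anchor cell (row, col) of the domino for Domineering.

[.../#../#..] H move#1: H00:-1/##./#../#.., H01:-1/.##/#../#.., H11:+1/.../###/#..*, H21:-1/.../#../###
[.../###/#..] end (terminal -1, V#2); searched .../#../#.. to 5

H's best at [.../#../#..]: H11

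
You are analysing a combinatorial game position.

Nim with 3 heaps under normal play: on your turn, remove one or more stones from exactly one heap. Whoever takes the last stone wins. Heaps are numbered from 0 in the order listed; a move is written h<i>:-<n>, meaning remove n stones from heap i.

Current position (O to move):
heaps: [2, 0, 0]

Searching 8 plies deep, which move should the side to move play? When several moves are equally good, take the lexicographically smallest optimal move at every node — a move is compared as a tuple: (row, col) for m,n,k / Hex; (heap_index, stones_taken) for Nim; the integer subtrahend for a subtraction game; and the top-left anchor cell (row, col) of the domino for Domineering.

ply 1, O at (2,0,0) | h0:-1=-1→(1,0,0); h0:-2=+1→(0,0,0)*
ply 2: (0,0,0) is terminal -1 (X); from (2,0,0) depth 8

O's best at [(2,0,0)]: h0:-2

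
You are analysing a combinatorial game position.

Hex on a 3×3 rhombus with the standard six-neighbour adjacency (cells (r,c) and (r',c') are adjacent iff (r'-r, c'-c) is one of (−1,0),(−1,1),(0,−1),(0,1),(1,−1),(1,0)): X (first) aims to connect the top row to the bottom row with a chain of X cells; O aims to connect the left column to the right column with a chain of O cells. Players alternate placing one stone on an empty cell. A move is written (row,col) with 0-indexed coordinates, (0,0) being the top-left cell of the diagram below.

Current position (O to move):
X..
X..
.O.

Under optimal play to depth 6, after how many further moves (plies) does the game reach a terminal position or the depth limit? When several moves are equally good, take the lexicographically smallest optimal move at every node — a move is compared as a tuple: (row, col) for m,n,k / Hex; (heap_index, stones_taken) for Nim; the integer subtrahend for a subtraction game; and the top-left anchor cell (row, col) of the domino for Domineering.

PV length from [X../X../.O.]: 5 plies

p1 O@[X../X../.O.]: (0,1)[XO./X../.O.]-1 (0,2)[X.O/X../.O.]-1 (1,1)[X../XO./.O.]-1 (1,2)[X../X.O/.O.]-1 (2,0)[X../X../OO.]+1* (2,2)[X../X../.OO]-1
p2 X@[X../X../OO.]: (0,1)[XX./X../OO.]-1* (0,2)[X.X/X../OO.]-1 (1,1)[X../XX./OO.]-1 (1,2)[X../X.X/OO.]-1 (2,2)[X../X../OOX]-1
p3 O@[XX./X../OO.]: (0,2)[XXO/X../OO.]+1* (1,1)[XX./XO./OO.]+1 (1,2)[XX./X.O/OO.]+1 (2,2)[XX./X../OOO]+1
p4 X@[XXO/X../OO.]: (1,1)[XXO/XX./OO.]-1* (1,2)[XXO/X.X/OO.]-1 (2,2)[XXO/X../OOX]-1
p5 O@[XXO/XX./OO.]: (1,2)[XXO/XXO/OO.]+1* (2,2)[XXO/XX./OOO]+1
p6 X@[XXO/XXO/OO.] terminal -1; root [X../X../.O.] d6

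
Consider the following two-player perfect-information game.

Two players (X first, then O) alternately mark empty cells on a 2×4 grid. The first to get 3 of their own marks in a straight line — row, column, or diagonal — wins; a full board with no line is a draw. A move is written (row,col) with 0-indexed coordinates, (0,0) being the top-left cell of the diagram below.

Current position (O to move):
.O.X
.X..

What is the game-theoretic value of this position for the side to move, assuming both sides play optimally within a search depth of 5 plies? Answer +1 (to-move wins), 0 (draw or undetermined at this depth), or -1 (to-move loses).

value(.O.X/.X.., O) = 0

p1 O@[.O.X/.X..]: (0,0)[OO.X/.X..]+0* (0,2)[.OOX/.X..]+0 (1,0)[.O.X/OX..]+0 (1,2)[.O.X/.XO.]+0 (1,3)[.O.X/.X.O]+0
p2 X@[OO.X/.X..]: (0,2)[OOXX/.X..]+0* (1,0)[OO.X/XX..]-1 (1,2)[OO.X/.XX.]-1 (1,3)[OO.X/.X.X]-1
p3 O@[OOXX/.X..]: (1,0)[OOXX/OX..]+0* (1,2)[OOXX/.XO.]+0 (1,3)[OOXX/.X.O]+0
p4 X@[OOXX/OX..]: (1,2)[OOXX/OXX.]+0* (1,3)[OOXX/OX.X]+0
p5 O@[OOXX/OXX.]: (1,3)[OOXX/OXXO]+0*
p6 X@[OOXX/OXXO] terminal +0; root [.O.X/.X..] d5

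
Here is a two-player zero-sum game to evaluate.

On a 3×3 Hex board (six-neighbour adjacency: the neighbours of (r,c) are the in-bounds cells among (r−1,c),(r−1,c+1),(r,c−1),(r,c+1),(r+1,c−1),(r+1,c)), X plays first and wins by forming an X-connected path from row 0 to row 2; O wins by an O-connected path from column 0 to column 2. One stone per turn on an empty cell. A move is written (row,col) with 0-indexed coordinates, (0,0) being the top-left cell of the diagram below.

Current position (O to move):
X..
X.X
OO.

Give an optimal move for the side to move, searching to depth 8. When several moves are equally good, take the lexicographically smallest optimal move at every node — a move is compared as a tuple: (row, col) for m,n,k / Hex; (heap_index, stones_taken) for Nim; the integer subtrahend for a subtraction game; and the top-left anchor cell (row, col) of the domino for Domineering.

ply 1, O at X../X.X/OO. | (0,1)=-1→XO./X.X/OO.; (0,2)=+1→X.O/X.X/OO.*; (1,1)=+1→X../XOX/OO.; (2,2)=+1→X../X.X/OOO
ply 2, X at X.O/X.X/OO. | (0,1)=-1→XXO/X.X/OO.*; (1,1)=-1→X.O/XXX/OO.; (2,2)=-1→X.O/X.X/OOX
ply 3, O at XXO/X.X/OO. | (1,1)=+1→XXO/XOX/OO.*; (2,2)=+1→XXO/X.X/OOO
ply 4: XXO/XOX/OO. is terminal -1 (X); from X../X.X/OO. depth 8

O's best at [X../X.X/OO.]: (0,2)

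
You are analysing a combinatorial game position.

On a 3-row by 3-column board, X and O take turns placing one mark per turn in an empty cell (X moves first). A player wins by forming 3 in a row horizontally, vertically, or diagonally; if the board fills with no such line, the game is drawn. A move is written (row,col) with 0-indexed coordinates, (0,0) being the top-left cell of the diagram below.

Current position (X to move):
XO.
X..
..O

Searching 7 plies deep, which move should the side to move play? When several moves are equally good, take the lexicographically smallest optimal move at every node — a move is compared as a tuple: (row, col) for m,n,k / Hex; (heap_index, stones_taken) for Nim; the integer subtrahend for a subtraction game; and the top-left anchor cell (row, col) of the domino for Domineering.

X's best at [XO./X../..O]: (1,1)

[XO./X../..O] X move#1: (0,2):+0/XOX/X../..O, (1,1):+1/XO./XX./..O*, (1,2):+1/XO./X.X/..O, (2,0):+1/XO./X../X.O, (2,1):+0/XO./X../.XO
[XO./XX./..O] O move#2: (0,2):-1/XOO/XX./..O*, (1,2):-1/XO./XXO/..O, (2,0):-1/XO./XX./O.O, (2,1):-1/XO./XX./.OO
[XOO/XX./..O] X move#3: (1,2):+1/XOO/XXX/..O*, (2,0):+1/XOO/XX./X.O, (2,1):-1/XOO/XX./.XO
[XOO/XXX/..O] end (terminal -1, O#4); searched XO./X../..O to 7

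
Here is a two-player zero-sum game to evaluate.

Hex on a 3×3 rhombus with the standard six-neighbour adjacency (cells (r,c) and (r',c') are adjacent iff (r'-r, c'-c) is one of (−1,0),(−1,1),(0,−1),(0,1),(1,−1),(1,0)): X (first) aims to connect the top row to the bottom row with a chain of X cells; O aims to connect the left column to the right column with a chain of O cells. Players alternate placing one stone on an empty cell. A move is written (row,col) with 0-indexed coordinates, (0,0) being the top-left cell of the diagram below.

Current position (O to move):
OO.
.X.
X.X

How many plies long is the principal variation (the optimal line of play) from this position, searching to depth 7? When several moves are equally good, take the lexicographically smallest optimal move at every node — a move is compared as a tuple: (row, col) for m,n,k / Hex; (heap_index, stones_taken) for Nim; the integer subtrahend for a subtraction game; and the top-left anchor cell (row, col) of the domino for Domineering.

PV length from [OO./.X./X.X]: 1 ply

p1 O@[OO./.X./X.X]: (0,2)[OOO/.X./X.X]+1* (1,0)[OO./OX./X.X]-1 (1,2)[OO./.XO/X.X]-1 (2,1)[OO./.X./XOX]-1
p2 X@[OOO/.X./X.X] terminal -1; root [OO./.X./X.X] d7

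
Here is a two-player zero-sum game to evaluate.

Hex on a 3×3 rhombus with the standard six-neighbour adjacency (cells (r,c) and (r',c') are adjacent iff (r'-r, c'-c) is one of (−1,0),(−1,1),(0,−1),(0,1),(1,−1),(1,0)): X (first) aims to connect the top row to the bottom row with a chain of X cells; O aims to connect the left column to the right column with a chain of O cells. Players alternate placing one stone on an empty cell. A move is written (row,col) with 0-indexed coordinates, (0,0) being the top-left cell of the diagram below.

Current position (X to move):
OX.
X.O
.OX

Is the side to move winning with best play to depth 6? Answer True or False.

p1 X@[OX./X.O/.OX]: (0,2)[OXX/X.O/.OX]-1 (1,1)[OX./XXO/.OX]-1 (2,0)[OX./X.O/XOX]+1*
p2 O@[OX./X.O/XOX] terminal -1; root [OX./X.O/.OX] d6

X winning at [OX./X.O/.OX]: True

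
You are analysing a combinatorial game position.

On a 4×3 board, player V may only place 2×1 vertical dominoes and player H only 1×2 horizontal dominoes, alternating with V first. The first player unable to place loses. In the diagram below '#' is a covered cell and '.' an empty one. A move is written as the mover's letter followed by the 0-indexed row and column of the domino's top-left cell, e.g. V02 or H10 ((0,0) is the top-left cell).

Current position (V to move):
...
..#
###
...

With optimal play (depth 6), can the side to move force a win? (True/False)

V winning at [.../..#/###/...]: True

p1 V@[.../..#/###/...]: V00[#../#.#/###/...]-1 V01[.#./.##/###/...]+1*
p2 H@[.#./.##/###/...]: H30[.#./.##/###/##.]-1* H31[.#./.##/###/.##]-1
p3 V@[.#./.##/###/##.]: V00[##./###/###/##.]+1*
p4 H@[##./###/###/##.] terminal -1; root [.../..#/###/...] d6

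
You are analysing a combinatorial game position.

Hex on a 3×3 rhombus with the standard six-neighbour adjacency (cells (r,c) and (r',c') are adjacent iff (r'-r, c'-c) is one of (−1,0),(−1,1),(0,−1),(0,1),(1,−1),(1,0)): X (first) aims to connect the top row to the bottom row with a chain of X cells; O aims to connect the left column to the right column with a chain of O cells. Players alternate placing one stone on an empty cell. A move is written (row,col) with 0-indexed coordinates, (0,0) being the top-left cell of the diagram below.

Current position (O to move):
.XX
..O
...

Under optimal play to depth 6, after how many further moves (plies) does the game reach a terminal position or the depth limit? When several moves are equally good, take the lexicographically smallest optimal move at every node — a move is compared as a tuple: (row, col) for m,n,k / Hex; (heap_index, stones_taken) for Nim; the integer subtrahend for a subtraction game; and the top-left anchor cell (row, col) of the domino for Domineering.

PV length from [.XX/..O/...]: 3 plies

p1 O@[.XX/..O/...]: (0,0)[OXX/..O/...]-1 (1,0)[.XX/O.O/...]-1 (1,1)[.XX/.OO/...]+1* (2,0)[.XX/..O/O..]+1 (2,1)[.XX/..O/.O.]-1 (2,2)[.XX/..O/..O]-1
p2 X@[.XX/.OO/...]: (0,0)[XXX/.OO/...]-1* (1,0)[.XX/XOO/...]-1 (2,0)[.XX/.OO/X..]-1 (2,1)[.XX/.OO/.X.]-1 (2,2)[.XX/.OO/..X]-1
p3 O@[XXX/.OO/...]: (1,0)[XXX/OOO/...]+1* (2,0)[XXX/.OO/O..]+1 (2,1)[XXX/.OO/.O.]+1 (2,2)[XXX/.OO/..O]+1
p4 X@[XXX/OOO/...] terminal -1; root [.XX/..O/...] d6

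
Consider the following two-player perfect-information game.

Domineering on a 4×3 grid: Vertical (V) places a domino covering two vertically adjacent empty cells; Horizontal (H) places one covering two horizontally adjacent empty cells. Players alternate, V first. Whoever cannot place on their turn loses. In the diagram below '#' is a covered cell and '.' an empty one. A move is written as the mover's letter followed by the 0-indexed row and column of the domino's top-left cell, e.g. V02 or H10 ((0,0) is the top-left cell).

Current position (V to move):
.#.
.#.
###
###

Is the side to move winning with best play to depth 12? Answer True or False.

V winning at [.#./.#./###/###]: True

ply 1, V at .#./.#./###/### | V00=+1→##./##./###/###*; V02=+1→.##/.##/###/###
ply 2: ##./##./###/### is terminal -1 (H); from .#./.#./###/### depth 12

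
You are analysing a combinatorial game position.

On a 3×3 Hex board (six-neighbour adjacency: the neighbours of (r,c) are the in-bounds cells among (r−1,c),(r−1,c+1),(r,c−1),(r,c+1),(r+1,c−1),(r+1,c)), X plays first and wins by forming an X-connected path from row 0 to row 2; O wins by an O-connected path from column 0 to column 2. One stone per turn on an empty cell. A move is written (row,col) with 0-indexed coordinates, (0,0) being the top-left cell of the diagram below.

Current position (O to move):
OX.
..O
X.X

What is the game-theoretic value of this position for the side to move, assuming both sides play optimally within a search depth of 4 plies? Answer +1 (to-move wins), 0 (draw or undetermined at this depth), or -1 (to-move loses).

value(OX./..O/X.X, O) = -1

ply 1, O at OX./..O/X.X | (0,2)=-1→OXO/..O/X.X*; (1,0)=-1→OX./O.O/X.X; (1,1)=-1→OX./.OO/X.X; (2,1)=-1→OX./..O/XOX
ply 2, X at OXO/..O/X.X | (1,0)=+1→OXO/X.O/X.X*; (1,1)=+1→OXO/.XO/X.X; (2,1)=+1→OXO/..O/XXX
ply 3: OXO/X.O/X.X is terminal -1 (O); from OX./..O/X.X depth 4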